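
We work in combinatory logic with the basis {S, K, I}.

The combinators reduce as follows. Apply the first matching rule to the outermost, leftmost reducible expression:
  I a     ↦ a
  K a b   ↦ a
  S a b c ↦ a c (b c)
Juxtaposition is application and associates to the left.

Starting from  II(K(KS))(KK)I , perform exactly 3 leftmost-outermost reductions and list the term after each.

  start: II(K(KS))(KK)I
  step 1: I(K(KS))(KK)I
  step 2: K(KS)(KK)I
  step 3: KSI

Answer: after 3 steps: KSI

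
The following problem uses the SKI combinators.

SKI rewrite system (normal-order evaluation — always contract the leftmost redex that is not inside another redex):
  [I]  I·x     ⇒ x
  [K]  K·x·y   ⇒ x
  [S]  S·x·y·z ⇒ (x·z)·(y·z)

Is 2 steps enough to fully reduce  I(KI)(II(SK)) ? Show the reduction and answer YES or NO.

Answer: YES — reaches normal form I in 2 ≤ 2 steps

Working:
  start: I(KI)(II(SK))
  →1  KI(II(SK))
  →2  I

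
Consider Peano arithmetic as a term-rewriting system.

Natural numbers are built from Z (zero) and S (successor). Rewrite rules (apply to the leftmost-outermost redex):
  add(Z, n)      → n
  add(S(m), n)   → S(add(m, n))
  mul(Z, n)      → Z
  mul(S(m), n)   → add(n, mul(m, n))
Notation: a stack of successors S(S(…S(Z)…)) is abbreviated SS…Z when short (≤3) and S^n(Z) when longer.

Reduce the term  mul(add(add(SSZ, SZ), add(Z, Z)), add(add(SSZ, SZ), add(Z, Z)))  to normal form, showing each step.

  start: mul(add(add(SSZ, SZ), add(Z, Z)), add(add(SSZ, SZ), add(Z, Z)))
  →1  mul(add(S(add(SZ, SZ)), add(Z, Z)), add(add(SSZ, SZ), add(Z, Z)))
  →2  mul(S(add(add(SZ, SZ), add(Z, Z))), add(add(SSZ, SZ), add(Z, Z)))
  →3  add(add(add(SSZ, SZ), add(Z, Z)), mul(add(add(SZ, SZ), add(Z, Z)), add(add(SSZ, SZ), add(Z, Z))))
  →4  add(add(S(add(SZ, SZ)), add(Z, Z)), mul(add(add(SZ, SZ), add(Z, Z)), add(add(SSZ, SZ), add(Z, Z))))
  →5  add(S(add(add(SZ, SZ), add(Z, Z))), mul(add(add(SZ, SZ), add(Z, Z)), add(add(SSZ, SZ), add(Z, Z))))
  →6  S(add(add(add(SZ, SZ), add(Z, Z)), mul(add(add(SZ, SZ), add(Z, Z)), add(add(SSZ, SZ), add(Z, Z)))))
  →7  S(add(add(S(add(Z, SZ)), add(Z, Z)), mul(add(add(SZ, SZ), add(Z, Z)), add(add(SSZ, SZ), add(Z, Z)))))
  →8  S(add(S(add(add(Z, SZ), add(Z, Z))), mul(add(add(SZ, SZ), add(Z, Z)), add(add(SSZ, SZ), add(Z, Z)))))
  →9  S(S(add(add(add(Z, SZ), add(Z, Z)), mul(add(add(SZ, SZ), add(Z, Z)), add(add(SSZ, SZ), add(Z, Z))))))
  →10  S(S(add(add(SZ, add(Z, Z)), mul(add(add(SZ, SZ), add(Z, Z)), add(add(SSZ, SZ), add(Z, Z))))))
  →11  S(S(add(S(add(Z, add(Z, Z))), mul(add(add(SZ, SZ), add(Z, Z)), add(add(SSZ, SZ), add(Z, Z))))))
  →12  S(S(S(add(add(Z, add(Z, Z)), mul(add(add(SZ, SZ), add(Z, Z)), add(add(SSZ, SZ), add(Z, Z)))))))
  →13  S(S(S(add(add(Z, Z), mul(add(add(SZ, SZ), add(Z, Z)), add(add(SSZ, SZ), add(Z, Z)))))))
  →14  S(S(S(add(Z, mul(add(add(SZ, SZ), add(Z, Z)), add(add(SSZ, SZ), add(Z, Z)))))))
  →15  S(S(S(mul(add(add(SZ, SZ), add(Z, Z)), add(add(SSZ, SZ), add(Z, Z))))))
  →16  S(S(S(mul(add(S(add(Z, SZ)), add(Z, Z)), add(add(SSZ, SZ), add(Z, Z))))))
  →17  S(S(S(mul(S(add(add(Z, SZ), add(Z, Z))), add(add(SSZ, SZ), add(Z, Z))))))
  →18  S(S(S(add(add(add(SSZ, SZ), add(Z, Z)), mul(add(add(Z, SZ), add(Z, Z)), add(add(SSZ, SZ), add(Z, Z)))))))
  →19  S(S(S(add(add(S(add(SZ, SZ)), add(Z, Z)), mul(add(add(Z, SZ), add(Z, Z)), add(add(SSZ, SZ), add(Z, Z)))))))
  →20  S(S(S(add(S(add(add(SZ, SZ), add(Z, Z))), mul(add(add(Z, SZ), add(Z, Z)), add(add(SSZ, SZ), add(Z, Z)))))))
  →21  S(S(S(S(add(add(add(SZ, SZ), add(Z, Z)), mul(add(add(Z, SZ), add(Z, Z)), add(add(SSZ, SZ), add(Z, Z))))))))
  →22  S(S(S(S(add(add(S(add(Z, SZ)), add(Z, Z)), mul(add(add(Z, SZ), add(Z, Z)), add(add(SSZ, SZ), add(Z, Z))))))))
  →23  S(S(S(S(add(S(add(add(Z, SZ), add(Z, Z))), mul(add(add(Z, SZ), add(Z, Z)), add(add(SSZ, SZ), add(Z, Z))))))))
  →24  S(S(S(S(S(add(add(add(Z, SZ), add(Z, Z)), mul(add(add(Z, SZ), add(Z, Z)), add(add(SSZ, SZ), add(Z, Z)))))))))
  →25  S(S(S(S(S(add(add(SZ, add(Z, Z)), mul(add(add(Z, SZ), add(Z, Z)), add(add(SSZ, SZ), add(Z, Z)))))))))
  →26  S(S(S(S(S(add(S(add(Z, add(Z, Z))), mul(add(add(Z, SZ), add(Z, Z)), add(add(SSZ, SZ), add(Z, Z)))))))))
  →27  S(S(S(S(S(S(add(add(Z, add(Z, Z)), mul(add(add(Z, SZ), add(Z, Z)), add(add(SSZ, SZ), add(Z, Z))))))))))
  →28  S(S(S(S(S(S(add(add(Z, Z), mul(add(add(Z, SZ), add(Z, Z)), add(add(SSZ, SZ), add(Z, Z))))))))))
  →29  S(S(S(S(S(S(add(Z, mul(add(add(Z, SZ), add(Z, Z)), add(add(SSZ, SZ), add(Z, Z))))))))))
  →30  S(S(S(S(S(S(mul(add(add(Z, SZ), add(Z, Z)), add(add(SSZ, SZ), add(Z, Z)))))))))
  →31  S(S(S(S(S(S(mul(add(SZ, add(Z, Z)), add(add(SSZ, SZ), add(Z, Z)))))))))
  →32  S(S(S(S(S(S(mul(S(add(Z, add(Z, Z))), add(add(SSZ, SZ), add(Z, Z)))))))))
  →33  S(S(S(S(S(S(add(add(add(SSZ, SZ), add(Z, Z)), mul(add(Z, add(Z, Z)), add(add(SSZ, SZ), add(Z, Z))))))))))
  →34  S(S(S(S(S(S(add(add(S(add(SZ, SZ)), add(Z, Z)), mul(add(Z, add(Z, Z)), add(add(SSZ, SZ), add(Z, Z))))))))))
  →35  S(S(S(S(S(S(add(S(add(add(SZ, SZ), add(Z, Z))), mul(add(Z, add(Z, Z)), add(add(SSZ, SZ), add(Z, Z))))))))))
  →36  S(S(S(S(S(S(S(add(add(add(SZ, SZ), add(Z, Z)), mul(add(Z, add(Z, Z)), add(add(SSZ, SZ), add(Z, Z)))))))))))
  →37  S(S(S(S(S(S(S(add(add(S(add(Z, SZ)), add(Z, Z)), mul(add(Z, add(Z, Z)), add(add(SSZ, SZ), add(Z, Z)))))))))))
  →38  S(S(S(S(S(S(S(add(S(add(add(Z, SZ), add(Z, Z))), mul(add(Z, add(Z, Z)), add(add(SSZ, SZ), add(Z, Z)))))))))))
  →39  S(S(S(S(S(S(S(S(add(add(add(Z, SZ), add(Z, Z)), mul(add(Z, add(Z, Z)), add(add(SSZ, SZ), add(Z, Z))))))))))))
  →40  S(S(S(S(S(S(S(S(add(add(SZ, add(Z, Z)), mul(add(Z, add(Z, Z)), add(add(SSZ, SZ), add(Z, Z))))))))))))
  →41  S(S(S(S(S(S(S(S(add(S(add(Z, add(Z, Z))), mul(add(Z, add(Z, Z)), add(add(SSZ, SZ), add(Z, Z))))))))))))
  →42  S(S(S(S(S(S(S(S(S(add(add(Z, add(Z, Z)), mul(add(Z, add(Z, Z)), add(add(SSZ, SZ), add(Z, Z)))))))))))))
  →43  S(S(S(S(S(S(S(S(S(add(add(Z, Z), mul(add(Z, add(Z, Z)), add(add(SSZ, SZ), add(Z, Z)))))))))))))
  →44  S(S(S(S(S(S(S(S(S(add(Z, mul(add(Z, add(Z, Z)), add(add(SSZ, SZ), add(Z, Z)))))))))))))
  →45  S(S(S(S(S(S(S(S(S(mul(add(Z, add(Z, Z)), add(add(SSZ, SZ), add(Z, Z))))))))))))
  →46  S(S(S(S(S(S(S(S(S(mul(add(Z, Z), add(add(SSZ, SZ), add(Z, Z))))))))))))
  →47  S(S(S(S(S(S(S(S(S(mul(Z, add(add(SSZ, SZ), add(Z, Z))))))))))))
  →48  S^9(Z)

Answer: normal form = S^9(Z)  (in 48 steps)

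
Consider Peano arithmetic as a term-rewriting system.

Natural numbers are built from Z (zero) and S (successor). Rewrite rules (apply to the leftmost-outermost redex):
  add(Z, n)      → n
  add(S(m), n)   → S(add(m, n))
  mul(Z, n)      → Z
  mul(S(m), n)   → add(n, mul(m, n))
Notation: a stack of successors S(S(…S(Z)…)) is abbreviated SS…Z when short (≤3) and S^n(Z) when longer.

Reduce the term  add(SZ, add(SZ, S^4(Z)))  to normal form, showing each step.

Answer: normal form = S^6(Z)  (in 4 steps)

Working:
  start: add(SZ, add(SZ, S^4(Z)))
  →1  S(add(Z, add(SZ, S^4(Z))))
  →2  S(add(SZ, S^4(Z)))
  →3  S(S(add(Z, S^4(Z))))
  →4  S^6(Z)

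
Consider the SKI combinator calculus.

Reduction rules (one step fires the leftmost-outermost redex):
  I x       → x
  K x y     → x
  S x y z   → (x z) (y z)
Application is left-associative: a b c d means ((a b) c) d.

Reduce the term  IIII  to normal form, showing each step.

  start: IIII
  step 1: III
  step 2: II
  step 3: I

Answer: normal form = I  (in 3 steps)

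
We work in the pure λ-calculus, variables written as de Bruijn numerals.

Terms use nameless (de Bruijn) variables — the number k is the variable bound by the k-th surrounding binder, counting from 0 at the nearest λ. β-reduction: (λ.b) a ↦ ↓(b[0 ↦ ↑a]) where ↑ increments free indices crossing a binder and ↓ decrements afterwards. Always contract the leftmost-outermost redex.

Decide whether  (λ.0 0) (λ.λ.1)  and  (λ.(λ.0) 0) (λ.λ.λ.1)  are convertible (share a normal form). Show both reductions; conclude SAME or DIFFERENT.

Term A:
  start: (λ.0 0) (λ.λ.1)
  →1  (λ.λ.1) (λ.λ.1)
  →2  λ.λ.λ.1

Term B:
  start: (λ.(λ.0) 0) (λ.λ.λ.1)
  →1  (λ.0) (λ.λ.λ.1)
  →2  λ.λ.λ.1

Answer: SAME — A ⇓ λ.λ.λ.1, B ⇓ λ.λ.λ.1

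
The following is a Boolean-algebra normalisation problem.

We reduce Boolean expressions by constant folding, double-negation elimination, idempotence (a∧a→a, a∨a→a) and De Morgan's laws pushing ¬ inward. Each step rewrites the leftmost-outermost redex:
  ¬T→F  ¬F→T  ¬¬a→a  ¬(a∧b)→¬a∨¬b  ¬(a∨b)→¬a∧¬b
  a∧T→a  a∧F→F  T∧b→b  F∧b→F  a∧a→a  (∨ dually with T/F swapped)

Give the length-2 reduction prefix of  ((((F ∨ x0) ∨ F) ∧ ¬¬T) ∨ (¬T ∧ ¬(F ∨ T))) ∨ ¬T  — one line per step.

  start: ((((F ∨ x0) ∨ F) ∧ ¬¬T) ∨ (¬T ∧ ¬(F ∨ T))) ∨ ¬T
  [1] (((F ∨ x0) ∧ ¬¬T) ∨ (¬T ∧ ¬(F ∨ T))) ∨ ¬T
  [2] ((x0 ∧ ¬¬T) ∨ (¬T ∧ ¬(F ∨ T))) ∨ ¬T

Answer: after 2 steps: ((x0 ∧ ¬¬T) ∨ (¬T ∧ ¬(F ∨ T))) ∨ ¬T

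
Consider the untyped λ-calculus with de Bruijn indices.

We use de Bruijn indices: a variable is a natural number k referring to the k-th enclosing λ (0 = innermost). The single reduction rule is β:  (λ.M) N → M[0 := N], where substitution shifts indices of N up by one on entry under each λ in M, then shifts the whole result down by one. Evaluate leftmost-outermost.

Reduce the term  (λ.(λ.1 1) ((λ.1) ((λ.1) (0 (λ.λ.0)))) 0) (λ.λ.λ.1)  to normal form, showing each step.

Answer: normal form = λ.λ.λ.λ.1  (in 4 steps)

Reduction:
  start: (λ.(λ.1 1) ((λ.1) ((λ.1) (0 (λ.λ.0)))) 0) (λ.λ.λ.1)
  step 1: (λ.(λ.λ.λ.1) (λ.λ.λ.1)) ((λ.λ.λ.λ.1) ((λ.λ.λ.λ.1) ((λ.λ.λ.1) (λ.λ.0)))) (λ.λ.λ.1)
  step 2: (λ.λ.λ.1) (λ.λ.λ.1) (λ.λ.λ.1)
  step 3: (λ.λ.1) (λ.λ.λ.1)
  step 4: λ.λ.λ.λ.1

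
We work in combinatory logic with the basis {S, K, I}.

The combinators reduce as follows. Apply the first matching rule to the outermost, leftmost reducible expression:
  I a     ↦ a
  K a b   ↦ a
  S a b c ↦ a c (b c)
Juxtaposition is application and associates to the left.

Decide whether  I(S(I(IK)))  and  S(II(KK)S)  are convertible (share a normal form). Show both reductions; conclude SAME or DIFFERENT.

Answer: SAME — A ⇓ SK, B ⇓ SK

Derivation:
Term A:
  start: I(S(I(IK)))
  [1] S(I(IK))
  [2] S(IK)
  [3] SK

Term B:
  start: S(II(KK)S)
  [1] S(I(KK)S)
  [2] S(KKS)
  [3] SK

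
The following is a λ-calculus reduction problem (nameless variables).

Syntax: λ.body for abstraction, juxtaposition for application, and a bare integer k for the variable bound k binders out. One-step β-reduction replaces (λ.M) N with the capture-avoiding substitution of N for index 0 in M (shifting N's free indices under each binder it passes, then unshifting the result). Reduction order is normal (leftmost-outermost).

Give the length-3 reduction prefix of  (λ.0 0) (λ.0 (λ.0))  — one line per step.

Answer: after 3 steps: (λ.0) (λ.0)

Working:
  start: (λ.0 0) (λ.0 (λ.0))
  step 1: (λ.0 (λ.0)) (λ.0 (λ.0))
  step 2: (λ.0 (λ.0)) (λ.0)
  step 3: (λ.0) (λ.0)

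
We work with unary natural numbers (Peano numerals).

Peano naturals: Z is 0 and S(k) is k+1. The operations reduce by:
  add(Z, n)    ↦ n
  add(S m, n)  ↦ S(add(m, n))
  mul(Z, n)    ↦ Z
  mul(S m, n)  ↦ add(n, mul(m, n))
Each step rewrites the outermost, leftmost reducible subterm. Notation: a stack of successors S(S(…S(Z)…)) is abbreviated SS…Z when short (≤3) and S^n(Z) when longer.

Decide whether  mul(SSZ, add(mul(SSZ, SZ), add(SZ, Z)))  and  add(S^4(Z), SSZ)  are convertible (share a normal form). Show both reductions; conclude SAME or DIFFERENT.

Term A:
  start: mul(SSZ, add(mul(SSZ, SZ), add(SZ, Z)))
  →1  add(add(mul(SSZ, SZ), add(SZ, Z)), mul(SZ, add(mul(SSZ, SZ), add(SZ, Z))))
  →2  add(add(add(SZ, mul(SZ, SZ)), add(SZ, Z)), mul(SZ, add(mul(SSZ, SZ), add(SZ, Z))))
  →3  add(add(S(add(Z, mul(SZ, SZ))), add(SZ, Z)), mul(SZ, add(mul(SSZ, SZ), add(SZ, Z))))
  →4  add(S(add(add(Z, mul(SZ, SZ)), add(SZ, Z))), mul(SZ, add(mul(SSZ, SZ), add(SZ, Z))))
  →5  S(add(add(add(Z, mul(SZ, SZ)), add(SZ, Z)), mul(SZ, add(mul(SSZ, SZ), add(SZ, Z)))))
  →6  S(add(add(mul(SZ, SZ), add(SZ, Z)), mul(SZ, add(mul(SSZ, SZ), add(SZ, Z)))))
  →7  S(add(add(add(SZ, mul(Z, SZ)), add(SZ, Z)), mul(SZ, add(mul(SSZ, SZ), add(SZ, Z)))))
  →8  S(add(add(S(add(Z, mul(Z, SZ))), add(SZ, Z)), mul(SZ, add(mul(SSZ, SZ), add(SZ, Z)))))
  →9  S(add(S(add(add(Z, mul(Z, SZ)), add(SZ, Z))), mul(SZ, add(mul(SSZ, SZ), add(SZ, Z)))))
  →10  S(S(add(add(add(Z, mul(Z, SZ)), add(SZ, Z)), mul(SZ, add(mul(SSZ, SZ), add(SZ, Z))))))
  →11  S(S(add(add(mul(Z, SZ), add(SZ, Z)), mul(SZ, add(mul(SSZ, SZ), add(SZ, Z))))))
  →12  S(S(add(add(Z, add(SZ, Z)), mul(SZ, add(mul(SSZ, SZ), add(SZ, Z))))))
  →13  S(S(add(add(SZ, Z), mul(SZ, add(mul(SSZ, SZ), add(SZ, Z))))))
  →14  S(S(add(S(add(Z, Z)), mul(SZ, add(mul(SSZ, SZ), add(SZ, Z))))))
  →15  S(S(S(add(add(Z, Z), mul(SZ, add(mul(SSZ, SZ), add(SZ, Z)))))))
  →16  S(S(S(add(Z, mul(SZ, add(mul(SSZ, SZ), add(SZ, Z)))))))
  →17  S(S(S(mul(SZ, add(mul(SSZ, SZ), add(SZ, Z))))))
  →18  S(S(S(add(add(mul(SSZ, SZ), add(SZ, Z)), mul(Z, add(mul(SSZ, SZ), add(SZ, Z)))))))
  →19  S(S(S(add(add(add(SZ, mul(SZ, SZ)), add(SZ, Z)), mul(Z, add(mul(SSZ, SZ), add(SZ, Z)))))))
  →20  S(S(S(add(add(S(add(Z, mul(SZ, SZ))), add(SZ, Z)), mul(Z, add(mul(SSZ, SZ), add(SZ, Z)))))))
  →21  S(S(S(add(S(add(add(Z, mul(SZ, SZ)), add(SZ, Z))), mul(Z, add(mul(SSZ, SZ), add(SZ, Z)))))))
  →22  S(S(S(S(add(add(add(Z, mul(SZ, SZ)), add(SZ, Z)), mul(Z, add(mul(SSZ, SZ), add(SZ, Z))))))))
  →23  S(S(S(S(add(add(mul(SZ, SZ), add(SZ, Z)), mul(Z, add(mul(SSZ, SZ), add(SZ, Z))))))))
  →24  S(S(S(S(add(add(add(SZ, mul(Z, SZ)), add(SZ, Z)), mul(Z, add(mul(SSZ, SZ), add(SZ, Z))))))))
  →25  S(S(S(S(add(add(S(add(Z, mul(Z, SZ))), add(SZ, Z)), mul(Z, add(mul(SSZ, SZ), add(SZ, Z))))))))
  →26  S(S(S(S(add(S(add(add(Z, mul(Z, SZ)), add(SZ, Z))), mul(Z, add(mul(SSZ, SZ), add(SZ, Z))))))))
  →27  S(S(S(S(S(add(add(add(Z, mul(Z, SZ)), add(SZ, Z)), mul(Z, add(mul(SSZ, SZ), add(SZ, Z)))))))))
  →28  S(S(S(S(S(add(add(mul(Z, SZ), add(SZ, Z)), mul(Z, add(mul(SSZ, SZ), add(SZ, Z)))))))))
  →29  S(S(S(S(S(add(add(Z, add(SZ, Z)), mul(Z, add(mul(SSZ, SZ), add(SZ, Z)))))))))
  →30  S(S(S(S(S(add(add(SZ, Z), mul(Z, add(mul(SSZ, SZ), add(SZ, Z)))))))))
  →31  S(S(S(S(S(add(S(add(Z, Z)), mul(Z, add(mul(SSZ, SZ), add(SZ, Z)))))))))
  →32  S(S(S(S(S(S(add(add(Z, Z), mul(Z, add(mul(SSZ, SZ), add(SZ, Z))))))))))
  →33  S(S(S(S(S(S(add(Z, mul(Z, add(mul(SSZ, SZ), add(SZ, Z))))))))))
  →34  S(S(S(S(S(S(mul(Z, add(mul(SSZ, SZ), add(SZ, Z)))))))))
  →35  S^6(Z)

Term B:
  start: add(S^4(Z), SSZ)
  →1  S(add(SSSZ, SSZ))
  →2  S(S(add(SSZ, SSZ)))
  →3  S(S(S(add(SZ, SSZ))))
  →4  S(S(S(S(add(Z, SSZ)))))
  →5  S^6(Z)

Answer: SAME — A ⇓ S^6(Z), B ⇓ S^6(Z)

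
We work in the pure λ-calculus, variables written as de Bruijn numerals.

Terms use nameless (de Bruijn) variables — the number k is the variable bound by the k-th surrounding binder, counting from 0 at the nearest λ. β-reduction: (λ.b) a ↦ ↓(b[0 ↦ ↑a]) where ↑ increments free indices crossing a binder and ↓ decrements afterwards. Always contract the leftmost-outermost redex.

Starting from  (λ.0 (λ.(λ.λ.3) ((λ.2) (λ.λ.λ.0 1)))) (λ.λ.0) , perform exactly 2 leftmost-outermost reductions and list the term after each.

  start: (λ.0 (λ.(λ.λ.3) ((λ.2) (λ.λ.λ.0 1)))) (λ.λ.0)
  →1  (λ.λ.0) (λ.(λ.λ.λ.λ.0) ((λ.λ.λ.0) (λ.λ.λ.0 1)))
  →2  λ.0

Answer: after 2 steps: λ.0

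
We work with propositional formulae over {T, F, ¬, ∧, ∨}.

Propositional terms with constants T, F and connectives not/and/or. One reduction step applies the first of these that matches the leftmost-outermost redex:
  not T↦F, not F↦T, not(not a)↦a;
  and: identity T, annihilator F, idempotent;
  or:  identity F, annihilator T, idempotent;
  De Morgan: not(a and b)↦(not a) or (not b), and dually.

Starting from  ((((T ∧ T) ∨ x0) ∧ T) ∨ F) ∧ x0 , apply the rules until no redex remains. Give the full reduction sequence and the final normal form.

Answer: normal form = x0  (in 5 steps)

Working:
  start: ((((T ∧ T) ∨ x0) ∧ T) ∨ F) ∧ x0
  →1  (((T ∧ T) ∨ x0) ∧ T) ∧ x0
  →2  ((T ∧ T) ∨ x0) ∧ x0
  →3  (T ∨ x0) ∧ x0
  →4  T ∧ x0
  →5  x0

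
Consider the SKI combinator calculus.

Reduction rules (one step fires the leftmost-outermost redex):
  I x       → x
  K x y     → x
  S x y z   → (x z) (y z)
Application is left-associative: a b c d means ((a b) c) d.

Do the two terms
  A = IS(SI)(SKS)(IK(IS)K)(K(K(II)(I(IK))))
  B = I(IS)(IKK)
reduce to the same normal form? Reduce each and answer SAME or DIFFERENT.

Answer: DIFFERENT — A ⇓ S(SS)(KI), B ⇓ S(KK)

Derivation:
Term A:
  start: IS(SI)(SKS)(IK(IS)K)(K(K(II)(I(IK))))
  →1  S(SI)(SKS)(IK(IS)K)(K(K(II)(I(IK))))
  →2  SI(IK(IS)K)(SKS(IK(IS)K))(K(K(II)(I(IK))))
  →3  I(SKS(IK(IS)K))(IK(IS)K(SKS(IK(IS)K)))(K(K(II)(I(IK))))
  →4  SKS(IK(IS)K)(IK(IS)K(SKS(IK(IS)K)))(K(K(II)(I(IK))))
  →5  K(IK(IS)K)(S(IK(IS)K))(IK(IS)K(SKS(IK(IS)K)))(K(K(II)(I(IK))))
  →6  IK(IS)K(IK(IS)K(SKS(IK(IS)K)))(K(K(II)(I(IK))))
  →7  K(IS)K(IK(IS)K(SKS(IK(IS)K)))(K(K(II)(I(IK))))
  →8  IS(IK(IS)K(SKS(IK(IS)K)))(K(K(II)(I(IK))))
  →9  S(IK(IS)K(SKS(IK(IS)K)))(K(K(II)(I(IK))))
  →10  S(K(IS)K(SKS(IK(IS)K)))(K(K(II)(I(IK))))
  →11  S(IS(SKS(IK(IS)K)))(K(K(II)(I(IK))))
  →12  S(S(SKS(IK(IS)K)))(K(K(II)(I(IK))))
  →13  S(S(K(IK(IS)K)(S(IK(IS)K))))(K(K(II)(I(IK))))
  →14  S(S(IK(IS)K))(K(K(II)(I(IK))))
  →15  S(S(K(IS)K))(K(K(II)(I(IK))))
  →16  S(S(IS))(K(K(II)(I(IK))))
  →17  S(SS)(K(K(II)(I(IK))))
  →18  S(SS)(K(II))
  →19  S(SS)(KI)

Term B:
  start: I(IS)(IKK)
  →1  IS(IKK)
  →2  S(IKK)
  →3  S(KK)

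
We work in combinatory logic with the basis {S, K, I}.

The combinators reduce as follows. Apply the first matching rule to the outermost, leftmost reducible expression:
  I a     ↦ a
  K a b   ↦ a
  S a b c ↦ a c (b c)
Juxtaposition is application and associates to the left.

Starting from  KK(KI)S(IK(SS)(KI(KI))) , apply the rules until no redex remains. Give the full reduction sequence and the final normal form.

Answer: normal form = S  (in 2 steps)

Reduction:
  start: KK(KI)S(IK(SS)(KI(KI)))
  [1] KS(IK(SS)(KI(KI)))
  [2] S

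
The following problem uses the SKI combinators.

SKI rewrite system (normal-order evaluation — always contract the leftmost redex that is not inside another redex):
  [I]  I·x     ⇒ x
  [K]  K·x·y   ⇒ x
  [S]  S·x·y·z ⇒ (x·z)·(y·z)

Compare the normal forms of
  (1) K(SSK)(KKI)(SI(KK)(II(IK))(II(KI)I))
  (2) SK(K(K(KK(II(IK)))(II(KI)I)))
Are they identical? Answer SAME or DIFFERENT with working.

Term A:
  start: K(SSK)(KKI)(SI(KK)(II(IK))(II(KI)I))
  [1] SSK(SI(KK)(II(IK))(II(KI)I))
  [2] S(SI(KK)(II(IK))(II(KI)I))(K(SI(KK)(II(IK))(II(KI)I)))
  [3] S(I(II(IK))(KK(II(IK)))(II(KI)I))(K(SI(KK)(II(IK))(II(KI)I)))
  [4] S(II(IK)(KK(II(IK)))(II(KI)I))(K(SI(KK)(II(IK))(II(KI)I)))
  [5] S(I(IK)(KK(II(IK)))(II(KI)I))(K(SI(KK)(II(IK))(II(KI)I)))
  [6] S(IK(KK(II(IK)))(II(KI)I))(K(SI(KK)(II(IK))(II(KI)I)))
  [7] S(K(KK(II(IK)))(II(KI)I))(K(SI(KK)(II(IK))(II(KI)I)))
  [8] S(KK(II(IK)))(K(SI(KK)(II(IK))(II(KI)I)))
  [9] SK(K(SI(KK)(II(IK))(II(KI)I)))
  [10] SK(K(I(II(IK))(KK(II(IK)))(II(KI)I)))
  [11] SK(K(II(IK)(KK(II(IK)))(II(KI)I)))
  [12] SK(K(I(IK)(KK(II(IK)))(II(KI)I)))
  [13] SK(K(IK(KK(II(IK)))(II(KI)I)))
  [14] SK(K(K(KK(II(IK)))(II(KI)I)))
  [15] SK(K(KK(II(IK))))
  [16] SK(KK)

Term B:
  start: SK(K(K(KK(II(IK)))(II(KI)I)))
  [1] SK(K(KK(II(IK))))
  [2] SK(KK)

Answer: SAME — A ⇓ SK(KK), B ⇓ SK(KK)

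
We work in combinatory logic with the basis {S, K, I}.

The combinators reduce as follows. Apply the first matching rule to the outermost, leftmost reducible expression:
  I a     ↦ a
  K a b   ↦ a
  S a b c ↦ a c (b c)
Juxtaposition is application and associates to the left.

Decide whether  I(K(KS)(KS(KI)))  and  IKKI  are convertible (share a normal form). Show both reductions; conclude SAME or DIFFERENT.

Term A:
  start: I(K(KS)(KS(KI)))
  →1  K(KS)(KS(KI))
  →2  KS

Term B:
  start: IKKI
  →1  KKI
  →2  K

Answer: DIFFERENT — A ⇓ KS, B ⇓ K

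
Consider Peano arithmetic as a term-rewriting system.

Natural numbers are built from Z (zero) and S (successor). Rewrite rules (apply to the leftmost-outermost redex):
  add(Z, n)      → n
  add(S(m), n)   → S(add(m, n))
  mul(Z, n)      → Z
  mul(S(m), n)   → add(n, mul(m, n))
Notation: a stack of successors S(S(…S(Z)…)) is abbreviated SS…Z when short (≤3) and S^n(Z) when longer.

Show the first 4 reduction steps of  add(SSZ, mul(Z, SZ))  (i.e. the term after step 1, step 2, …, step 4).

  start: add(SSZ, mul(Z, SZ))
  [1] S(add(SZ, mul(Z, SZ)))
  [2] S(S(add(Z, mul(Z, SZ))))
  [3] S(S(mul(Z, SZ)))
  [4] SSZ

Answer: after 4 steps: SSZ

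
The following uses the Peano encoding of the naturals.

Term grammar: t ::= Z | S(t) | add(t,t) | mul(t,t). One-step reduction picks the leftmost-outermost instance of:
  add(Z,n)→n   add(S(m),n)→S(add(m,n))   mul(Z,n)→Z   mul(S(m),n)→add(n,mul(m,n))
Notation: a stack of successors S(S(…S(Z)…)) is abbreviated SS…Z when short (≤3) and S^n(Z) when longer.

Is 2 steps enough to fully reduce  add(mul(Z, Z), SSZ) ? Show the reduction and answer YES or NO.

  start: add(mul(Z, Z), SSZ)
  [1] add(Z, SSZ)
  [2] SSZ

Answer: YES — reaches normal form SSZ in 2 ≤ 2 steps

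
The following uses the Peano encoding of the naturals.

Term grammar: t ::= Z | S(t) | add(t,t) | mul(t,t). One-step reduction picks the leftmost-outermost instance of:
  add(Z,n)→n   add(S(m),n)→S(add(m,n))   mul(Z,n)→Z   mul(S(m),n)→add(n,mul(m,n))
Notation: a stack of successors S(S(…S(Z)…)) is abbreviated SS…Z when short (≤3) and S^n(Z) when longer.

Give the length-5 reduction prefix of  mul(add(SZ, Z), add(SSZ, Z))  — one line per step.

  start: mul(add(SZ, Z), add(SSZ, Z))
  step 1: mul(S(add(Z, Z)), add(SSZ, Z))
  step 2: add(add(SSZ, Z), mul(add(Z, Z), add(SSZ, Z)))
  step 3: add(S(add(SZ, Z)), mul(add(Z, Z), add(SSZ, Z)))
  step 4: S(add(add(SZ, Z), mul(add(Z, Z), add(SSZ, Z))))
  step 5: S(add(S(add(Z, Z)), mul(add(Z, Z), add(SSZ, Z))))

Answer: after 5 steps: S(add(S(add(Z, Z)), mul(add(Z, Z), add(SSZ, Z))))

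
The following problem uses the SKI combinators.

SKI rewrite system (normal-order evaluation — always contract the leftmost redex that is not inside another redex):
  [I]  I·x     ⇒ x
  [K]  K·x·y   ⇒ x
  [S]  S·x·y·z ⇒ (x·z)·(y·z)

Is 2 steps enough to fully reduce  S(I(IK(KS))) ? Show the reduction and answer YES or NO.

Answer: YES — reaches normal form S(K(KS)) in 2 ≤ 2 steps

Working:
  start: S(I(IK(KS)))
  [1] S(IK(KS))
  [2] S(K(KS))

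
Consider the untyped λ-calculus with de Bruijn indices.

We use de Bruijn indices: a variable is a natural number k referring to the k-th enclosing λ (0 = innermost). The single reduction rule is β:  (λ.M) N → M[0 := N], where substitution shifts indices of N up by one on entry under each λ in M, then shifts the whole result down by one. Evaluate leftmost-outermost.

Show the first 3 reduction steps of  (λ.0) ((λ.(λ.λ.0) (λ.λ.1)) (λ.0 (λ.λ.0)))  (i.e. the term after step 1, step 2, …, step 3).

  start: (λ.0) ((λ.(λ.λ.0) (λ.λ.1)) (λ.0 (λ.λ.0)))
  →1  (λ.(λ.λ.0) (λ.λ.1)) (λ.0 (λ.λ.0))
  →2  (λ.λ.0) (λ.λ.1)
  →3  λ.0

Answer: after 3 steps: λ.0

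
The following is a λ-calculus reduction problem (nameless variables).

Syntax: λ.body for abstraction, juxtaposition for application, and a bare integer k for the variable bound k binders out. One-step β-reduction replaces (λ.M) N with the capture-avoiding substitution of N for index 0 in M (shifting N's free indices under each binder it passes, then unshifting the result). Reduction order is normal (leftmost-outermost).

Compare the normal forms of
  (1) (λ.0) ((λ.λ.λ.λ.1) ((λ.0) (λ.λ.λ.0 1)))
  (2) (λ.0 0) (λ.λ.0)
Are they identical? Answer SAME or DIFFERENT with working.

Answer: DIFFERENT — A ⇓ λ.λ.λ.1, B ⇓ λ.0

Working:
Term A:
  start: (λ.0) ((λ.λ.λ.λ.1) ((λ.0) (λ.λ.λ.0 1)))
  →1  (λ.λ.λ.λ.1) ((λ.0) (λ.λ.λ.0 1))
  →2  λ.λ.λ.1

Term B:
  start: (λ.0 0) (λ.λ.0)
  →1  (λ.λ.0) (λ.λ.0)
  →2  λ.0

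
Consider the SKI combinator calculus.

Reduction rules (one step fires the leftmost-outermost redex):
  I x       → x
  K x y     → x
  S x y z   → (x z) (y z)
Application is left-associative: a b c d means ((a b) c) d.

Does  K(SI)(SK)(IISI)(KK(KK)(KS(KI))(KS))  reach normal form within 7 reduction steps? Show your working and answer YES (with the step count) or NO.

Answer: NO — after 7 steps the term is S(ISI(KK(KK)(KS(KI))(KS))), not yet normal

Reduction:
  start: K(SI)(SK)(IISI)(KK(KK)(KS(KI))(KS))
  →1  SI(IISI)(KK(KK)(KS(KI))(KS))
  →2  I(KK(KK)(KS(KI))(KS))(IISI(KK(KK)(KS(KI))(KS)))
  →3  KK(KK)(KS(KI))(KS)(IISI(KK(KK)(KS(KI))(KS)))
  →4  K(KS(KI))(KS)(IISI(KK(KK)(KS(KI))(KS)))
  →5  KS(KI)(IISI(KK(KK)(KS(KI))(KS)))
  →6  S(IISI(KK(KK)(KS(KI))(KS)))
  →7  S(ISI(KK(KK)(KS(KI))(KS)))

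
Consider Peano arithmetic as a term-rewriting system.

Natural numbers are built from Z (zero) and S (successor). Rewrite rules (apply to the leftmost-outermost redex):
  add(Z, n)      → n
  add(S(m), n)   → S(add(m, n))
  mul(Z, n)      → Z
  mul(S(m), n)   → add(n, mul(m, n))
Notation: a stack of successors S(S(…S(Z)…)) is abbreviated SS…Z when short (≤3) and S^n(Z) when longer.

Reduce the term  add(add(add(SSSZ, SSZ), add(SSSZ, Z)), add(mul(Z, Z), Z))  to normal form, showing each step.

Answer: normal form = S^8(Z)  (in 25 steps)

Derivation:
  start: add(add(add(SSSZ, SSZ), add(SSSZ, Z)), add(mul(Z, Z), Z))
  step 1: add(add(S(add(SSZ, SSZ)), add(SSSZ, Z)), add(mul(Z, Z), Z))
  step 2: add(S(add(add(SSZ, SSZ), add(SSSZ, Z))), add(mul(Z, Z), Z))
  step 3: S(add(add(add(SSZ, SSZ), add(SSSZ, Z)), add(mul(Z, Z), Z)))
  step 4: S(add(add(S(add(SZ, SSZ)), add(SSSZ, Z)), add(mul(Z, Z), Z)))
  step 5: S(add(S(add(add(SZ, SSZ), add(SSSZ, Z))), add(mul(Z, Z), Z)))
  step 6: S(S(add(add(add(SZ, SSZ), add(SSSZ, Z)), add(mul(Z, Z), Z))))
  step 7: S(S(add(add(S(add(Z, SSZ)), add(SSSZ, Z)), add(mul(Z, Z), Z))))
  step 8: S(S(add(S(add(add(Z, SSZ), add(SSSZ, Z))), add(mul(Z, Z), Z))))
  step 9: S(S(S(add(add(add(Z, SSZ), add(SSSZ, Z)), add(mul(Z, Z), Z)))))
  step 10: S(S(S(add(add(SSZ, add(SSSZ, Z)), add(mul(Z, Z), Z)))))
  step 11: S(S(S(add(S(add(SZ, add(SSSZ, Z))), add(mul(Z, Z), Z)))))
  step 12: S(S(S(S(add(add(SZ, add(SSSZ, Z)), add(mul(Z, Z), Z))))))
  step 13: S(S(S(S(add(S(add(Z, add(SSSZ, Z))), add(mul(Z, Z), Z))))))
  step 14: S(S(S(S(S(add(add(Z, add(SSSZ, Z)), add(mul(Z, Z), Z)))))))
  step 15: S(S(S(S(S(add(add(SSSZ, Z), add(mul(Z, Z), Z)))))))
  step 16: S(S(S(S(S(add(S(add(SSZ, Z)), add(mul(Z, Z), Z)))))))
  step 17: S(S(S(S(S(S(add(add(SSZ, Z), add(mul(Z, Z), Z))))))))
  step 18: S(S(S(S(S(S(add(S(add(SZ, Z)), add(mul(Z, Z), Z))))))))
  step 19: S(S(S(S(S(S(S(add(add(SZ, Z), add(mul(Z, Z), Z)))))))))
  step 20: S(S(S(S(S(S(S(add(S(add(Z, Z)), add(mul(Z, Z), Z)))))))))
  step 21: S(S(S(S(S(S(S(S(add(add(Z, Z), add(mul(Z, Z), Z))))))))))
  step 22: S(S(S(S(S(S(S(S(add(Z, add(mul(Z, Z), Z))))))))))
  step 23: S(S(S(S(S(S(S(S(add(mul(Z, Z), Z)))))))))
  step 24: S(S(S(S(S(S(S(S(add(Z, Z)))))))))
  step 25: S^8(Z)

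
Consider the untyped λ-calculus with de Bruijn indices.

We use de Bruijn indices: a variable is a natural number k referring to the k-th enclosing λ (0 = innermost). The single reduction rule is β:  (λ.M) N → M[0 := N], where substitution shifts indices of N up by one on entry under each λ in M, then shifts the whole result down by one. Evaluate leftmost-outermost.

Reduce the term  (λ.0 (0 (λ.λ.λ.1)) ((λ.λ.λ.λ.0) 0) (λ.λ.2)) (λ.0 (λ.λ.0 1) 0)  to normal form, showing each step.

  start: (λ.0 (0 (λ.λ.λ.1)) ((λ.λ.λ.λ.0) 0) (λ.λ.2)) (λ.0 (λ.λ.0 1) 0)
  →1  (λ.0 (λ.λ.0 1) 0) ((λ.0 (λ.λ.0 1) 0) (λ.λ.λ.1)) ((λ.λ.λ.λ.0) (λ.0 (λ.λ.0 1) 0)) (λ.λ.λ.0 (λ.λ.0 1) 0)
  →2  (λ.0 (λ.λ.0 1) 0) (λ.λ.λ.1) (λ.λ.0 1) ((λ.0 (λ.λ.0 1) 0) (λ.λ.λ.1)) ((λ.λ.λ.λ.0) (λ.0 (λ.λ.0 1) 0)) (λ.λ.λ.0 (λ.λ.0 1) 0)
  →3  (λ.λ.λ.1) (λ.λ.0 1) (λ.λ.λ.1) (λ.λ.0 1) ((λ.0 (λ.λ.0 1) 0) (λ.λ.λ.1)) ((λ.λ.λ.λ.0) (λ.0 (λ.λ.0 1) 0)) (λ.λ.λ.0 (λ.λ.0 1) 0)
  →4  (λ.λ.1) (λ.λ.λ.1) (λ.λ.0 1) ((λ.0 (λ.λ.0 1) 0) (λ.λ.λ.1)) ((λ.λ.λ.λ.0) (λ.0 (λ.λ.0 1) 0)) (λ.λ.λ.0 (λ.λ.0 1) 0)
  →5  (λ.λ.λ.λ.1) (λ.λ.0 1) ((λ.0 (λ.λ.0 1) 0) (λ.λ.λ.1)) ((λ.λ.λ.λ.0) (λ.0 (λ.λ.0 1) 0)) (λ.λ.λ.0 (λ.λ.0 1) 0)
  →6  (λ.λ.λ.1) ((λ.0 (λ.λ.0 1) 0) (λ.λ.λ.1)) ((λ.λ.λ.λ.0) (λ.0 (λ.λ.0 1) 0)) (λ.λ.λ.0 (λ.λ.0 1) 0)
  →7  (λ.λ.1) ((λ.λ.λ.λ.0) (λ.0 (λ.λ.0 1) 0)) (λ.λ.λ.0 (λ.λ.0 1) 0)
  →8  (λ.(λ.λ.λ.λ.0) (λ.0 (λ.λ.0 1) 0)) (λ.λ.λ.0 (λ.λ.0 1) 0)
  →9  (λ.λ.λ.λ.0) (λ.0 (λ.λ.0 1) 0)
  →10  λ.λ.λ.0

Answer: normal form = λ.λ.λ.0  (in 10 steps)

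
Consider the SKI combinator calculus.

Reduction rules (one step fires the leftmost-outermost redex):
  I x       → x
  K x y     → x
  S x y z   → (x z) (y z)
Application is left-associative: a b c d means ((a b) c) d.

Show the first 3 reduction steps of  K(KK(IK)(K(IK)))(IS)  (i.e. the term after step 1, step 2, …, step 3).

  start: K(KK(IK)(K(IK)))(IS)
  →1  KK(IK)(K(IK))
  →2  K(K(IK))
  →3  K(KK)

Answer: after 3 steps: K(KK)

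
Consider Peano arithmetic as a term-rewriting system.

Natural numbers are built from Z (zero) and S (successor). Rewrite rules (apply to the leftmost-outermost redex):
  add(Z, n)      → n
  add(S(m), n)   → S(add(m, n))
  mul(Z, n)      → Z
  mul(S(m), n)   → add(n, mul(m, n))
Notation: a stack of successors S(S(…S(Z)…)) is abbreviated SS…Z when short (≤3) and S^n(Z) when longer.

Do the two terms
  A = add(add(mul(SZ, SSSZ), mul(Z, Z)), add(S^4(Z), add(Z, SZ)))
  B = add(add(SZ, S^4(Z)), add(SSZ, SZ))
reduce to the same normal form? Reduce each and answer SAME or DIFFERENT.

Answer: SAME — A ⇓ S^8(Z), B ⇓ S^8(Z)

Derivation:
Term A:
  start: add(add(mul(SZ, SSSZ), mul(Z, Z)), add(S^4(Z), add(Z, SZ)))
  →1  add(add(add(SSSZ, mul(Z, SSSZ)), mul(Z, Z)), add(S^4(Z), add(Z, SZ)))
  →2  add(add(S(add(SSZ, mul(Z, SSSZ))), mul(Z, Z)), add(S^4(Z), add(Z, SZ)))
  →3  add(S(add(add(SSZ, mul(Z, SSSZ)), mul(Z, Z))), add(S^4(Z), add(Z, SZ)))
  →4  S(add(add(add(SSZ, mul(Z, SSSZ)), mul(Z, Z)), add(S^4(Z), add(Z, SZ))))
  →5  S(add(add(S(add(SZ, mul(Z, SSSZ))), mul(Z, Z)), add(S^4(Z), add(Z, SZ))))
  →6  S(add(S(add(add(SZ, mul(Z, SSSZ)), mul(Z, Z))), add(S^4(Z), add(Z, SZ))))
  →7  S(S(add(add(add(SZ, mul(Z, SSSZ)), mul(Z, Z)), add(S^4(Z), add(Z, SZ)))))
  →8  S(S(add(add(S(add(Z, mul(Z, SSSZ))), mul(Z, Z)), add(S^4(Z), add(Z, SZ)))))
  →9  S(S(add(S(add(add(Z, mul(Z, SSSZ)), mul(Z, Z))), add(S^4(Z), add(Z, SZ)))))
  →10  S(S(S(add(add(add(Z, mul(Z, SSSZ)), mul(Z, Z)), add(S^4(Z), add(Z, SZ))))))
  →11  S(S(S(add(add(mul(Z, SSSZ), mul(Z, Z)), add(S^4(Z), add(Z, SZ))))))
  →12  S(S(S(add(add(Z, mul(Z, Z)), add(S^4(Z), add(Z, SZ))))))
  →13  S(S(S(add(mul(Z, Z), add(S^4(Z), add(Z, SZ))))))
  →14  S(S(S(add(Z, add(S^4(Z), add(Z, SZ))))))
  →15  S(S(S(add(S^4(Z), add(Z, SZ)))))
  →16  S(S(S(S(add(SSSZ, add(Z, SZ))))))
  →17  S(S(S(S(S(add(SSZ, add(Z, SZ)))))))
  →18  S(S(S(S(S(S(add(SZ, add(Z, SZ))))))))
  →19  S(S(S(S(S(S(S(add(Z, add(Z, SZ)))))))))
  →20  S(S(S(S(S(S(S(add(Z, SZ))))))))
  →21  S^8(Z)

Term B:
  start: add(add(SZ, S^4(Z)), add(SSZ, SZ))
  →1  add(S(add(Z, S^4(Z))), add(SSZ, SZ))
  →2  S(add(add(Z, S^4(Z)), add(SSZ, SZ)))
  →3  S(add(S^4(Z), add(SSZ, SZ)))
  →4  S(S(add(SSSZ, add(SSZ, SZ))))
  →5  S(S(S(add(SSZ, add(SSZ, SZ)))))
  →6  S(S(S(S(add(SZ, add(SSZ, SZ))))))
  →7  S(S(S(S(S(add(Z, add(SSZ, SZ)))))))
  →8  S(S(S(S(S(add(SSZ, SZ))))))
  →9  S(S(S(S(S(S(add(SZ, SZ)))))))
  →10  S(S(S(S(S(S(S(add(Z, SZ))))))))
  →11  S^8(Z)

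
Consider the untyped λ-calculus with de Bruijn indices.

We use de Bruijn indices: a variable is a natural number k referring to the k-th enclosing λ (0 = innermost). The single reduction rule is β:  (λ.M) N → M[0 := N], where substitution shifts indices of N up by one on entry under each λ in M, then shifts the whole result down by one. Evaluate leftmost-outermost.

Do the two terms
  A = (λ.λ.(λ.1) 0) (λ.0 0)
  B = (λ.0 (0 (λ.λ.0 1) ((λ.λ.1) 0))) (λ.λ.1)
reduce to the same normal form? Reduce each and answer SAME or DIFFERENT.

Term A:
  start: (λ.λ.(λ.1) 0) (λ.0 0)
  step 1: λ.(λ.1) 0
  step 2: λ.0

Term B:
  start: (λ.0 (0 (λ.λ.0 1) ((λ.λ.1) 0))) (λ.λ.1)
  step 1: (λ.λ.1) ((λ.λ.1) (λ.λ.0 1) ((λ.λ.1) (λ.λ.1)))
  step 2: λ.(λ.λ.1) (λ.λ.0 1) ((λ.λ.1) (λ.λ.1))
  step 3: λ.(λ.λ.λ.0 1) ((λ.λ.1) (λ.λ.1))
  step 4: λ.λ.λ.0 1

Answer: DIFFERENT — A ⇓ λ.0, B ⇓ λ.λ.λ.0 1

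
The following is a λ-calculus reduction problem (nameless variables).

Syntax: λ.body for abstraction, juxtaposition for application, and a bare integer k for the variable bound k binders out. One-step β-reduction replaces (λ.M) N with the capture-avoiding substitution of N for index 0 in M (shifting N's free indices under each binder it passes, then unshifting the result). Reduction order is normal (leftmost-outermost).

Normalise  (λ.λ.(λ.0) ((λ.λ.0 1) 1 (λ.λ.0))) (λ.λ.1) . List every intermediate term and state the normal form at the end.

Answer: normal form = λ.λ.0  (in 5 steps)

Derivation:
  start: (λ.λ.(λ.0) ((λ.λ.0 1) 1 (λ.λ.0))) (λ.λ.1)
  step 1: λ.(λ.0) ((λ.λ.0 1) (λ.λ.1) (λ.λ.0))
  step 2: λ.(λ.λ.0 1) (λ.λ.1) (λ.λ.0)
  step 3: λ.(λ.0 (λ.λ.1)) (λ.λ.0)
  step 4: λ.(λ.λ.0) (λ.λ.1)
  step 5: λ.λ.0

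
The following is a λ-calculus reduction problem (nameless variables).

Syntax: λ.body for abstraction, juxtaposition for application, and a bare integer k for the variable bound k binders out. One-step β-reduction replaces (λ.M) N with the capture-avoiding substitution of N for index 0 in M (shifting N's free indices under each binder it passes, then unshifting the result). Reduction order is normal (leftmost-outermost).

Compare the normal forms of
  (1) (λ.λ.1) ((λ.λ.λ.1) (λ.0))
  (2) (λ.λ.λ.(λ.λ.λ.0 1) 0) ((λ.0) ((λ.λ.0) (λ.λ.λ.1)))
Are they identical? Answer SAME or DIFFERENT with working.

Answer: DIFFERENT — A ⇓ λ.λ.λ.1, B ⇓ λ.λ.λ.λ.0 1

Reduction:
Term A:
  start: (λ.λ.1) ((λ.λ.λ.1) (λ.0))
  step 1: λ.(λ.λ.λ.1) (λ.0)
  step 2: λ.λ.λ.1

Term B:
  start: (λ.λ.λ.(λ.λ.λ.0 1) 0) ((λ.0) ((λ.λ.0) (λ.λ.λ.1)))
  step 1: λ.λ.(λ.λ.λ.0 1) 0
  step 2: λ.λ.λ.λ.0 1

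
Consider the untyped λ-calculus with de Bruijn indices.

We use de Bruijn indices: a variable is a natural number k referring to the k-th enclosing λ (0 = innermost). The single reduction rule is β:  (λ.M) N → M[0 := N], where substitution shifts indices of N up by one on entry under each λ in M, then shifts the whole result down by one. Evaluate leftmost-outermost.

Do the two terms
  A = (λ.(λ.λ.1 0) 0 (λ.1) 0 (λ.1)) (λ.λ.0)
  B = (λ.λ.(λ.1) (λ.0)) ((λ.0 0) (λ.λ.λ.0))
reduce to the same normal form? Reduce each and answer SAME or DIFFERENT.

Term A:
  start: (λ.(λ.λ.1 0) 0 (λ.1) 0 (λ.1)) (λ.λ.0)
  [1] (λ.λ.1 0) (λ.λ.0) (λ.λ.λ.0) (λ.λ.0) (λ.λ.λ.0)
  [2] (λ.(λ.λ.0) 0) (λ.λ.λ.0) (λ.λ.0) (λ.λ.λ.0)
  [3] (λ.λ.0) (λ.λ.λ.0) (λ.λ.0) (λ.λ.λ.0)
  [4] (λ.0) (λ.λ.0) (λ.λ.λ.0)
  [5] (λ.λ.0) (λ.λ.λ.0)
  [6] λ.0

Term B:
  start: (λ.λ.(λ.1) (λ.0)) ((λ.0 0) (λ.λ.λ.0))
  [1] λ.(λ.1) (λ.0)
  [2] λ.0

Answer: SAME — A ⇓ λ.0, B ⇓ λ.0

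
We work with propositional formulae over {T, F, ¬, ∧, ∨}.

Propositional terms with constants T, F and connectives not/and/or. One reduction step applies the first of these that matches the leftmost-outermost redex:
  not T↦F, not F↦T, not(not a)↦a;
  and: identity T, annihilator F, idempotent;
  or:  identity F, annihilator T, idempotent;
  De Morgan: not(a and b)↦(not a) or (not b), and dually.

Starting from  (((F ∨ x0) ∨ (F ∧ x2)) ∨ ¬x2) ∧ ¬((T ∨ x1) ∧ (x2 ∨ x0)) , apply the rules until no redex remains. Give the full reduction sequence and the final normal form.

Answer: normal form = (x0 ∨ ¬x2) ∧ (¬x2 ∧ ¬x0)  (in 9 steps)

Reduction:
  start: (((F ∨ x0) ∨ (F ∧ x2)) ∨ ¬x2) ∧ ¬((T ∨ x1) ∧ (x2 ∨ x0))
  [1] ((x0 ∨ (F ∧ x2)) ∨ ¬x2) ∧ ¬((T ∨ x1) ∧ (x2 ∨ x0))
  [2] ((x0 ∨ F) ∨ ¬x2) ∧ ¬((T ∨ x1) ∧ (x2 ∨ x0))
  [3] (x0 ∨ ¬x2) ∧ ¬((T ∨ x1) ∧ (x2 ∨ x0))
  [4] (x0 ∨ ¬x2) ∧ (¬(T ∨ x1) ∨ ¬(x2 ∨ x0))
  [5] (x0 ∨ ¬x2) ∧ ((¬T ∧ ¬x1) ∨ ¬(x2 ∨ x0))
  [6] (x0 ∨ ¬x2) ∧ ((F ∧ ¬x1) ∨ ¬(x2 ∨ x0))
  [7] (x0 ∨ ¬x2) ∧ (F ∨ ¬(x2 ∨ x0))
  [8] (x0 ∨ ¬x2) ∧ ¬(x2 ∨ x0)
  [9] (x0 ∨ ¬x2) ∧ (¬x2 ∧ ¬x0)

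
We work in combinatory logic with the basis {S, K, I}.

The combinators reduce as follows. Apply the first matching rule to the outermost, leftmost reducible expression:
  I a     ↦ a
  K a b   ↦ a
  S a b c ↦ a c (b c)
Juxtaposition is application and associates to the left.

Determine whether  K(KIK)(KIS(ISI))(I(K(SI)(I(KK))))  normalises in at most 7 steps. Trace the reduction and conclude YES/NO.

  start: K(KIK)(KIS(ISI))(I(K(SI)(I(KK))))
  step 1: KIK(I(K(SI)(I(KK))))
  step 2: I(I(K(SI)(I(KK))))
  step 3: I(K(SI)(I(KK)))
  step 4: K(SI)(I(KK))
  step 5: SI

Answer: YES — reaches normal form SI in 5 ≤ 7 steps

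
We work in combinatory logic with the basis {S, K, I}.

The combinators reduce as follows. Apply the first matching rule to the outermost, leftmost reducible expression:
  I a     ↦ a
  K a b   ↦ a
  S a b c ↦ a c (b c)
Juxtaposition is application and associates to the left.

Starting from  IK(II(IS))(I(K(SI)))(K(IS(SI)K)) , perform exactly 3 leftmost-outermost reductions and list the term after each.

  start: IK(II(IS))(I(K(SI)))(K(IS(SI)K))
  [1] K(II(IS))(I(K(SI)))(K(IS(SI)K))
  [2] II(IS)(K(IS(SI)K))
  [3] I(IS)(K(IS(SI)K))

Answer: after 3 steps: I(IS)(K(IS(SI)K))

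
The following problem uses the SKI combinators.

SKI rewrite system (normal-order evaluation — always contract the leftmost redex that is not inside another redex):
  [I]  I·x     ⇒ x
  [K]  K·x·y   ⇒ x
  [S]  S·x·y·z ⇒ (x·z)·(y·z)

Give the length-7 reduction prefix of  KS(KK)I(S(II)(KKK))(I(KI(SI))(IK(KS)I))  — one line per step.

  start: KS(KK)I(S(II)(KKK))(I(KI(SI))(IK(KS)I))
  [1] SI(S(II)(KKK))(I(KI(SI))(IK(KS)I))
  [2] I(I(KI(SI))(IK(KS)I))(S(II)(KKK)(I(KI(SI))(IK(KS)I)))
  [3] I(KI(SI))(IK(KS)I)(S(II)(KKK)(I(KI(SI))(IK(KS)I)))
  [4] KI(SI)(IK(KS)I)(S(II)(KKK)(I(KI(SI))(IK(KS)I)))
  [5] I(IK(KS)I)(S(II)(KKK)(I(KI(SI))(IK(KS)I)))
  [6] IK(KS)I(S(II)(KKK)(I(KI(SI))(IK(KS)I)))
  [7] K(KS)I(S(II)(KKK)(I(KI(SI))(IK(KS)I)))

Answer: after 7 steps: K(KS)I(S(II)(KKK)(I(KI(SI))(IK(KS)I)))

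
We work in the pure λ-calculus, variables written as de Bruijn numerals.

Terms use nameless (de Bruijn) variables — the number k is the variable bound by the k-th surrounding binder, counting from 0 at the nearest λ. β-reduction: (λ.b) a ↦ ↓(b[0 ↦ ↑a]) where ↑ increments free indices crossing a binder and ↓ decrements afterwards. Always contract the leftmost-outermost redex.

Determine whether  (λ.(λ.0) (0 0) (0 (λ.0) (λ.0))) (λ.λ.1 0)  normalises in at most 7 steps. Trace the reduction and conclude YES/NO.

Answer: NO — after 7 steps the term is λ.(λ.0) (λ.0) 0, not yet normal

Derivation:
  start: (λ.(λ.0) (0 0) (0 (λ.0) (λ.0))) (λ.λ.1 0)
  step 1: (λ.0) ((λ.λ.1 0) (λ.λ.1 0)) ((λ.λ.1 0) (λ.0) (λ.0))
  step 2: (λ.λ.1 0) (λ.λ.1 0) ((λ.λ.1 0) (λ.0) (λ.0))
  step 3: (λ.(λ.λ.1 0) 0) ((λ.λ.1 0) (λ.0) (λ.0))
  step 4: (λ.λ.1 0) ((λ.λ.1 0) (λ.0) (λ.0))
  step 5: λ.(λ.λ.1 0) (λ.0) (λ.0) 0
  step 6: λ.(λ.(λ.0) 0) (λ.0) 0
  step 7: λ.(λ.0) (λ.0) 0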